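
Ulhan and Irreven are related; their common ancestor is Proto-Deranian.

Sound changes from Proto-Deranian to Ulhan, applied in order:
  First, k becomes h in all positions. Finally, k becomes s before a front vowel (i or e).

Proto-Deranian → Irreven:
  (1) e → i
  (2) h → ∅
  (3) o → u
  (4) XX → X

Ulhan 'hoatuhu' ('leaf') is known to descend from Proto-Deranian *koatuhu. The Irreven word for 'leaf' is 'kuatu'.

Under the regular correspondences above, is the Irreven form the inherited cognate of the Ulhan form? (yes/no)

Derive the expected Irreven reflex of *koatuhu:
Irreven: *koatuhu > koatuu > kuatuu > kuatu  (by h-loss, vowel merger, degemination)
Irreven 'kuatu' matches the regular reflex exactly, so the pair is cognate.

yes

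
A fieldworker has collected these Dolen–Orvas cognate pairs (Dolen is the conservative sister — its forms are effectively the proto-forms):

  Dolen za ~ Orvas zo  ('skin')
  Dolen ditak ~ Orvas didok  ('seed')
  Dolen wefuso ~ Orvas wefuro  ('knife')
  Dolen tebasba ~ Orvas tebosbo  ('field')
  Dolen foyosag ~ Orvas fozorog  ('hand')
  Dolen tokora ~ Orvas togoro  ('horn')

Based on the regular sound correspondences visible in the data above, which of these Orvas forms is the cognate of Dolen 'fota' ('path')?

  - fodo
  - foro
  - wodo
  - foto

fodo

ditak ~ didok — Dolen t corresponds to Orvas d between vowels (before a back vowel).
za ~ zo, tebasba ~ tebosbo — Dolen a corresponds to Orvas o word-finally.
Applying these to Dolen 'fota':
  fota → foda   (t→d between vowels (before a back vowel))
  foda → fodo   (a→o word-finally)
So the Orvas cognate is 'fodo'.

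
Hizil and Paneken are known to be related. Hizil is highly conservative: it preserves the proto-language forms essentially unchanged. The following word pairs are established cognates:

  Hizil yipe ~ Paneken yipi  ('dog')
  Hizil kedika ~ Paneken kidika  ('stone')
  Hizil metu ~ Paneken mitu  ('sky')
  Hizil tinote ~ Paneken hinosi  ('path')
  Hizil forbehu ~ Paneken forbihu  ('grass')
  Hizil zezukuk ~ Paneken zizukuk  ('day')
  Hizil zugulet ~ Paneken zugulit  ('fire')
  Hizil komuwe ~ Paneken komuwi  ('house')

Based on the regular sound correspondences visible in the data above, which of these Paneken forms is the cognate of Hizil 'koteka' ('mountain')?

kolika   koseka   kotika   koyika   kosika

tinote ~ hinosi — Hizil t corresponds to Paneken s between vowels (before a front vowel).
kedika ~ kidika, metu ~ mitu — Hizil e corresponds to Paneken i after a consonant, before a consonant other than r, m, n, p, b, f, v.
Applying these to Hizil 'koteka':
  koteka → koseka   (t→s between vowels (before a front vowel))
  koseka → kosika   (e→i after a consonant, before a consonant other than r, m, n, p, b, f, v)
So the Paneken cognate is 'kosika'.

kosika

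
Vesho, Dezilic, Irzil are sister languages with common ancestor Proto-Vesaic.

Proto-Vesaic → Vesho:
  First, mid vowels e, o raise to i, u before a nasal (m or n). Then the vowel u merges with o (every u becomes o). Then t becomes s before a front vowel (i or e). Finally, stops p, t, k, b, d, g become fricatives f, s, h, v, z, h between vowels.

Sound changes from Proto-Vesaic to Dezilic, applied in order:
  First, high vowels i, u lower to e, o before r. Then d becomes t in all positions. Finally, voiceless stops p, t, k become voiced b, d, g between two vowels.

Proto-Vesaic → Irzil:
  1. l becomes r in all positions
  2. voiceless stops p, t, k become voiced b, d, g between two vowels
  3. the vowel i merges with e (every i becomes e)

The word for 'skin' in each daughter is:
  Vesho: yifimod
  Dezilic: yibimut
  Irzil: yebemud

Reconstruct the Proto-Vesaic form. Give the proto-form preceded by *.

Position 3: Vesho has f, Dezilic has b, Irzil has b. Taking the neighbouring segments as reconstructed: Vesho f could go back to *p or *f; Dezilic b could go back to *p or *b; Irzil b could go back to *p or *b — the one source consistent with every daughter is *p.
Position 4: Vesho has i, Dezilic has i, Irzil has e. Dezilic preserves i here (none of its changes turn any other segment into i), so the proto-segment is *i.
Verify the candidate proto-form against each daughter:
Vesho: *yipimud
  yipimud (rule 1 does not apply)
  yipimud → yipimod   [vowel merger]
  yipimod (rule 3 does not apply)
  yipimod → yifimod   [intervocalic lenition]
  giving Vesho yifimod.
Dezilic: *yipimud > yipimut > yibimut  (by unconditioned shift, intervocalic voicing)
Irzil: start from *yipimud.
  rule 1: no change — yipimud
  rule 2 (intervocalic voicing): yipimud → yibimud
  rule 3 (vowel merger): yibimud → yebemud
  ⇒ Irzil yebemud
Only *yipimud yields all of Vesho yifimod, Dezilic yibimut, Irzil yebemud.

*yipimud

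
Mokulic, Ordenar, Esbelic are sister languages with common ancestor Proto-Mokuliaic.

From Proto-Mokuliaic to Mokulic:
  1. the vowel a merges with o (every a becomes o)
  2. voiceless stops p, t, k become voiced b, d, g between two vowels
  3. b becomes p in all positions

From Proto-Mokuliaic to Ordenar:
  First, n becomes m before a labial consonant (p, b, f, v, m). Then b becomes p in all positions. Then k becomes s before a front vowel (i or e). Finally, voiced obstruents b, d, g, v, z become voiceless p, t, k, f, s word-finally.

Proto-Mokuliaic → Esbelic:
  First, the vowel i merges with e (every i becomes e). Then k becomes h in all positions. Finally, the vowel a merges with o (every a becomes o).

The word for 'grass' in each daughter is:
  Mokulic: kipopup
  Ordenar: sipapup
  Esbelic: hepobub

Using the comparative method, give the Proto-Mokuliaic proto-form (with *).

*kipabub

Position 1: Mokulic has k, Ordenar has s, Esbelic has h. Mokulic preserves k here (none of its changes turn any other segment into k), so the proto-segment is *k.
Position 4: Mokulic has o, Ordenar has a, Esbelic has o. Ordenar preserves a here (none of its changes turn any other segment into a), so the proto-segment is *a.
Verify the candidate proto-form against each daughter:
Mokulic: *kipabub
  kipabub → kipobub   [vowel merger]
  kipobub → kibobub   [intervocalic voicing]
  kibobub → kipopup   [unconditioned shift]
  giving Mokulic kipopup.
Ordenar: start from *kipabub.
  rule 1: no change — kipabub
  rule 2 (unconditioned shift): kipabub → kipapup
  rule 3 (palatalisation): kipapup → sipapup
  rule 4: no change — sipapup
  ⇒ Ordenar sipapup
Esbelic: *kipabub
  kipabub → kepabub   [vowel merger]
  kepabub → hepabub   [unconditioned shift]
  hepabub → hepobub   [vowel merger]
  giving Esbelic hepobub.
Only *kipabub yields all of Mokulic kipopup, Ordenar sipapup, Esbelic hepobub.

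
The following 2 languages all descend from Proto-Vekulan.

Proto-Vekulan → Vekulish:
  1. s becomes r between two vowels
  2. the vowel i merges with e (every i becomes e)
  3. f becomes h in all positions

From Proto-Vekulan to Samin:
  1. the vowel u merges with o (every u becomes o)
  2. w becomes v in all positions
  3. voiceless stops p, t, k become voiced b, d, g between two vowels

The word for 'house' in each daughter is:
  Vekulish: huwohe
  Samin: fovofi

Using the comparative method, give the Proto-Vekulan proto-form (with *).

*fuwofi

Position 3: Vekulish has w, Samin has v. Vekulish preserves w here (none of its changes turn any other segment into w), so the proto-segment is *w.
Position 6: Vekulish has e, Samin has i. Samin preserves i here (none of its changes turn any other segment into i), so the proto-segment is *i.
Verify the candidate proto-form against each daughter:
Vekulish: *fuwofi
  fuwofi (rule 1 does not apply)
  fuwofi → fuwofe   [vowel merger]
  fuwofe → huwohe   [unconditioned shift]
  giving Vekulish huwohe.
Samin: *fuwofi
  fuwofi → fowofi   [vowel merger]
  fowofi → fovofi   [unconditioned shift]
  fovofi (rule 3 does not apply)
  giving Samin fovofi.
Only *fuwofi yields all of Vekulish huwohe, Samin fovofi.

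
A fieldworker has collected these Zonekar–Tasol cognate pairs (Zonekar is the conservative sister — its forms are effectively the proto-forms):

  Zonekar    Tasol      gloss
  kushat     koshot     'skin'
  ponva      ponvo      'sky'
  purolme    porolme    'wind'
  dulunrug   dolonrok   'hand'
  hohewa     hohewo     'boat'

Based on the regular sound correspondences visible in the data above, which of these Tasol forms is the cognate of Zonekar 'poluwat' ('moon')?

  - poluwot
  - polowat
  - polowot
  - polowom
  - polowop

polowot

kushat ~ koshot, dulunrug ~ dolonrok — Zonekar u corresponds to Tasol o after a consonant, before a consonant other than r, m, n, p, b, f, v.
kushat ~ koshot — Zonekar a corresponds to Tasol o after a consonant, before a consonant other than r, m, n, p, b, f, v.
Applying these to Zonekar 'poluwat':
  poluwat → polowat   (u→o after a consonant, before a consonant other than r, m, n, p, b, f, v)
  polowat → polowot   (a→o after a consonant, before a consonant other than r, m, n, p, b, f, v)
So the Tasol cognate is 'polowot'.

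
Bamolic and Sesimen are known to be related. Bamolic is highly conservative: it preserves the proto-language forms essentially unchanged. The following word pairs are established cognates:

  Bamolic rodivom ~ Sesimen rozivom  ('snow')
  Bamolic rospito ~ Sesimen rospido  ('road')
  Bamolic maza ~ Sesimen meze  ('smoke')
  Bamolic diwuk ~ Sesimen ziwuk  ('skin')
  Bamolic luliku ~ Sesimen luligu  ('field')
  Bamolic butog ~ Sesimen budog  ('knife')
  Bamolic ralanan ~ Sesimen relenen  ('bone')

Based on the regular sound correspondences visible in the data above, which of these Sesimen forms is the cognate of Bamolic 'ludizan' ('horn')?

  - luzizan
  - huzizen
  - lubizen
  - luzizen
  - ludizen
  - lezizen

rodivom ~ rozivom — Bamolic d corresponds to Sesimen z between vowels (before a front vowel).
ralanan ~ relenen — Bamolic a corresponds to Sesimen e after a consonant, before a nasal.
Applying these to Bamolic 'ludizan':
  ludizan → luzizan   (d→z between vowels (before a front vowel))
  luzizan → luzizen   (a→e after a consonant, before a nasal)
So the Sesimen cognate is 'luzizen'.

luzizen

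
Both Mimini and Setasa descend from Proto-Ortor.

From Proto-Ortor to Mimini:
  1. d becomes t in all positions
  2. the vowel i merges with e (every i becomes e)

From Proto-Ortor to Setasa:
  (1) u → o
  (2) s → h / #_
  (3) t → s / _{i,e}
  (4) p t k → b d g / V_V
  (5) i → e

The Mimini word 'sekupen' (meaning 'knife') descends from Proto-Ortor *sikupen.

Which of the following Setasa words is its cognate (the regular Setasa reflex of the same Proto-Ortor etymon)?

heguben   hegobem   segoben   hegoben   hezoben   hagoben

Setasa: *sikupen
  sikupen → sikopen   [vowel merger]
  sikopen → hikopen   [debuccalisation]
  hikopen (rule 3 does not apply)
  hikopen → higoben   [intervocalic voicing]
  higoben → hegoben   [vowel merger]
  giving Setasa hegoben.
The other candidates each miss or misapply at least one Setasa change.

hegoben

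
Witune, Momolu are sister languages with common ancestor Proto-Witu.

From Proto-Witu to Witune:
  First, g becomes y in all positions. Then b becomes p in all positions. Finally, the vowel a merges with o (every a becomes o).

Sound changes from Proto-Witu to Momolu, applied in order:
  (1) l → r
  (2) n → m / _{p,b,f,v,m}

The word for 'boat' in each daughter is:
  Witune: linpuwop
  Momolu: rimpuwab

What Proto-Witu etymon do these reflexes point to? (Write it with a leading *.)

*linpuwab

Position 7: Witune has o, Momolu has a. Momolu preserves a here (none of its changes turn any other segment into a), so the proto-segment is *a.
Position 3: Witune has n, Momolu has m. Witune preserves n here (none of its changes turn any other segment into n), so the proto-segment is *n.
Position 8: Witune has p, Momolu has b. Momolu preserves b here (none of its changes turn any other segment into b), so the proto-segment is *b.
Verify the candidate proto-form against each daughter:
Witune: *linpuwab
  linpuwab (rule 1 does not apply)
  linpuwab → linpuwap   [unconditioned shift]
  linpuwap → linpuwop   [vowel merger]
  giving Witune linpuwop.
Momolu: *linpuwab
  linpuwab → rinpuwab   [unconditioned shift]
  rinpuwab → rimpuwab   [nasal place assimilation]
  giving Momolu rimpuwab.
Only *linpuwab yields all of Witune linpuwop, Momolu rimpuwab.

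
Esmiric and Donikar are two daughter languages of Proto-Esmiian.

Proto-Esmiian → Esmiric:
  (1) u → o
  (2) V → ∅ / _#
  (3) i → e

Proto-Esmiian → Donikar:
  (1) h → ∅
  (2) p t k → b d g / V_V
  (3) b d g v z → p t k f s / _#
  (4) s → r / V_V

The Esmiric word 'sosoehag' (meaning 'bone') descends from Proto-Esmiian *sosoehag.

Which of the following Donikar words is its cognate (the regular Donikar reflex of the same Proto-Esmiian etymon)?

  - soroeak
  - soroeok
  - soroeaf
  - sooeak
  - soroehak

soroeak

Donikar: *sosoehag
  sosoehag → sosoeag   [h-loss]
  sosoeag (rule 2 does not apply)
  sosoeag → sosoeak   [final devoicing]
  sosoeak → soroeak   [rhotacism]
  giving Donikar soroeak.
The other candidates each miss or misapply at least one Donikar change.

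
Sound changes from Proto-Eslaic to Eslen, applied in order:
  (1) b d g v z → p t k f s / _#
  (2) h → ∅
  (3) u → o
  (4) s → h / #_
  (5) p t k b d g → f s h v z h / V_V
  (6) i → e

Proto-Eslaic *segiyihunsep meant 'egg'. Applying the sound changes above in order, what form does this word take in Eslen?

heheyeonsep

Eslen: start from *segiyihunsep.
  rule 1: no change — segiyihunsep
  rule 2 (h-loss): segiyihunsep → segiyiunsep
  rule 3 (vowel merger): segiyiunsep → segiyionsep
  rule 4 (debuccalisation): segiyionsep → hegiyionsep
  rule 5 (intervocalic lenition): hegiyionsep → hehiyionsep
  rule 6 (vowel merger): hehiyionsep → heheyeonsep
  ⇒ Eslen heheyeonsep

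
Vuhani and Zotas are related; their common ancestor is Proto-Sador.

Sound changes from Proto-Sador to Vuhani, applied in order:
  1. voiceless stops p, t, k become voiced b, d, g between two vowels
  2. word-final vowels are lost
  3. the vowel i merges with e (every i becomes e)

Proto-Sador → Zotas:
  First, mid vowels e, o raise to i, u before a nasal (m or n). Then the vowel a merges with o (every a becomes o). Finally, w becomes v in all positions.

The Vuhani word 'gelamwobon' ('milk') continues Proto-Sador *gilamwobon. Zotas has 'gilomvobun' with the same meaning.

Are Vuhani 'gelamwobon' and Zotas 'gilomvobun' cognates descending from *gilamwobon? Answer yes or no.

yes

Derive the expected Zotas reflex of *gilamwobon:
Zotas: *gilamwobon
  gilamwobon → gilamwobun   [pre-nasal raising]
  gilamwobun → gilomwobun   [vowel merger]
  gilomwobun → gilomvobun   [unconditioned shift]
  giving Zotas gilomvobun.
Zotas 'gilomvobun' matches the regular reflex exactly, so the pair is cognate.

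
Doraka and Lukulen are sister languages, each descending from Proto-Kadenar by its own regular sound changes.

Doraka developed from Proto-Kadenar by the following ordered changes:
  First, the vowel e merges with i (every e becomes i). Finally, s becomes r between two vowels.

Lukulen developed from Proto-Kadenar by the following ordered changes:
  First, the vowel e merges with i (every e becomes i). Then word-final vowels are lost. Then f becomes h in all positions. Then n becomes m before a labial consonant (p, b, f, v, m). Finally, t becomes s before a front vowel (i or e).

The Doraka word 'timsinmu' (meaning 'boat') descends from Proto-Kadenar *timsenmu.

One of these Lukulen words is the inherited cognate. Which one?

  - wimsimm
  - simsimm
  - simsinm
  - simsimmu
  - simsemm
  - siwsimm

Lukulen: *timsenmu > timsinmu > timsinm > timsimm > simsimm  (by vowel merger, apocope, nasal place assimilation, palatalisation)
The other candidates each miss or misapply at least one Lukulen change.

simsimm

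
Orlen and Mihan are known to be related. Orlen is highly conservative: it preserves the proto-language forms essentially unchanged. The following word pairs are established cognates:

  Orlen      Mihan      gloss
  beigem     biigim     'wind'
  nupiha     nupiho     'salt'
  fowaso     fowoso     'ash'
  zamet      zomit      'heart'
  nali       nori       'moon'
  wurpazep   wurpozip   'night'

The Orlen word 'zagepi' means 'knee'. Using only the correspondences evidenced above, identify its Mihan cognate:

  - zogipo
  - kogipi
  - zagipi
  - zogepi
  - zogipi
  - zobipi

zogipi

fowaso ~ fowoso, nali ~ nori — Orlen a corresponds to Mihan o after a consonant, before a consonant other than r, m, n, p, b, f, v.
wurpazep ~ wurpozip — Orlen e corresponds to Mihan i after a consonant, before a labial obstruent.
Applying these to Orlen 'zagepi':
  zagepi → zogepi   (a→o after a consonant, before a consonant other than r, m, n, p, b, f, v)
  zogepi → zogipi   (e→i after a consonant, before a labial obstruent)
So the Mihan cognate is 'zogipi'.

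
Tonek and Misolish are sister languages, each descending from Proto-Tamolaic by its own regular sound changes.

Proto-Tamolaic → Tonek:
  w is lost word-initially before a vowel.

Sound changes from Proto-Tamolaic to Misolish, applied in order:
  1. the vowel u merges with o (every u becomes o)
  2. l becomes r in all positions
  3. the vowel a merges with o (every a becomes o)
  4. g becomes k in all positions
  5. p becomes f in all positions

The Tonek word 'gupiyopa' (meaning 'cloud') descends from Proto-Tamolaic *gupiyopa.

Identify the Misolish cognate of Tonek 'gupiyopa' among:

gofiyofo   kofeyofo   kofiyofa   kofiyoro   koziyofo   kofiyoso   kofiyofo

Misolish: *gupiyopa > gopiyopa > gopiyopo > kopiyopo > kofiyofo  (by vowel merger, vowel merger, unconditioned shift, unconditioned shift)
Only 'kofiyofo' matches the regular Misolish development of *gupiyopa.

kofiyofo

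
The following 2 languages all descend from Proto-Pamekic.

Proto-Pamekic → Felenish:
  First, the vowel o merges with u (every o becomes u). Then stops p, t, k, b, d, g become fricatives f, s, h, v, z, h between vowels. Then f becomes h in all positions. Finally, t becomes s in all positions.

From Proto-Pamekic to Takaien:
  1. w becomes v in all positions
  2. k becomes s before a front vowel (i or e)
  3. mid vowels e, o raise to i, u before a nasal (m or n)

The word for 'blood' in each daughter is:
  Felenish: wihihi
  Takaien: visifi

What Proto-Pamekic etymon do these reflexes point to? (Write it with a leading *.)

Position 1: Felenish has w, Takaien has v. Felenish preserves w here (none of its changes turn any other segment into w), so the proto-segment is *w.
Position 5: Felenish has h, Takaien has f. Takaien preserves f here (none of its changes turn any other segment into f), so the proto-segment is *f.
Continuing position by position gives *wikifi; check it forward:
Felenish: *wikifi > wihifi > wihihi  (by intervocalic lenition, unconditioned shift)
Takaien: *wikifi
  wikifi → vikifi   [unconditioned shift]
  vikifi → visifi   [palatalisation]
  visifi (rule 3 does not apply)
  giving Takaien visifi.
Only *wikifi yields all of Felenish wihihi, Takaien visifi.

*wikifi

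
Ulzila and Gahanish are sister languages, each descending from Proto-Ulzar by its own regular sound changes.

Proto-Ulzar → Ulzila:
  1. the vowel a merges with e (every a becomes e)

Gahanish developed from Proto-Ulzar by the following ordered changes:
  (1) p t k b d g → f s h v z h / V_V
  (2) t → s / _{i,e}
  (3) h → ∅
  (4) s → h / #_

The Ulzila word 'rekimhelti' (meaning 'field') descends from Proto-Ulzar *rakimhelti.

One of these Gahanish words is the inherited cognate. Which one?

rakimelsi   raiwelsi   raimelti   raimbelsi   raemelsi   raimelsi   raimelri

raimelsi

Gahanish: start from *rakimhelti.
  rule 1 (intervocalic lenition): rakimhelti → rahimhelti
  rule 2 (palatalisation): rahimhelti → rahimhelsi
  rule 3 (h-loss): rahimhelsi → raimelsi
  rule 4: no change — raimelsi
  ⇒ Gahanish raimelsi
Only 'raimelsi' matches the regular Gahanish development of *rakimhelti.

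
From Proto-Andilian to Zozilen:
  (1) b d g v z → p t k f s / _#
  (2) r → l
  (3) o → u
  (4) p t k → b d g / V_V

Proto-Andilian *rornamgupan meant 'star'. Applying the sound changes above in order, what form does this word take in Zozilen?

Zozilen: start from *rornamgupan.
  rule 1: no change — rornamgupan
  rule 2 (unconditioned shift): rornamgupan → lolnamgupan
  rule 3 (vowel merger): lolnamgupan → lulnamgupan
  rule 4 (intervocalic voicing): lulnamgupan → lulnamguban
  ⇒ Zozilen lulnamguban

lulnamguban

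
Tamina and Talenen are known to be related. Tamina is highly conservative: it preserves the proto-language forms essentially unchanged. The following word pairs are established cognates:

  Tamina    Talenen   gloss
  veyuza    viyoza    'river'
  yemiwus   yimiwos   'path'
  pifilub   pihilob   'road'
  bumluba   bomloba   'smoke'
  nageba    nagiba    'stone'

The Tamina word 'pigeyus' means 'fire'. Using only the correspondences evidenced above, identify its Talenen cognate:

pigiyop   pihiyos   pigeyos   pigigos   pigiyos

pigiyos

veyuza ~ viyoza — Tamina e corresponds to Talenen i after a consonant, before a consonant other than r, m, n, p, b, f, v.
veyuza ~ viyoza, yemiwus ~ yimiwos — Tamina u corresponds to Talenen o after a consonant, before a consonant other than r, m, n, p, b, f, v.
Applying these to Tamina 'pigeyus':
  pigeyus → pigiyus   (e→i after a consonant, before a consonant other than r, m, n, p, b, f, v)
  pigiyus → pigiyos   (u→o after a consonant, before a consonant other than r, m, n, p, b, f, v)
So the Talenen cognate is 'pigiyos'.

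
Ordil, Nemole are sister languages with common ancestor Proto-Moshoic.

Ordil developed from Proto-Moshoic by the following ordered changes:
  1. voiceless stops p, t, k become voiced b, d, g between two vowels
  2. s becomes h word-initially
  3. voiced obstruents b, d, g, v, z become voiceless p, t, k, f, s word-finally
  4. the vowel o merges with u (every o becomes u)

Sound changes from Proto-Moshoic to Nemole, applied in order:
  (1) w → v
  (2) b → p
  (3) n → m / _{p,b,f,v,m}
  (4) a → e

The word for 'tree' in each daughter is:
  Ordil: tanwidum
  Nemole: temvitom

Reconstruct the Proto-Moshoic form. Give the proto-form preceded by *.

Position 4: Ordil has w, Nemole has v. Ordil preserves w here (none of its changes turn any other segment into w), so the proto-segment is *w.
Position 2: Ordil has a, Nemole has e. Ordil preserves a here (none of its changes turn any other segment into a), so the proto-segment is *a.
Position 6: Ordil has d, Nemole has t. Nemole preserves t here (none of its changes turn any other segment into t), so the proto-segment is *t.
This points to *tanwitom. Verify forward in each daughter:
Ordil: *tanwitom
  tanwitom → tanwidom   [intervocalic voicing]
  tanwidom (rule 2 does not apply)
  tanwidom (rule 3 does not apply)
  tanwidom → tanwidum   [vowel merger]
  giving Ordil tanwidum.
Nemole: start from *tanwitom.
  rule 1 (unconditioned shift): tanwitom → tanvitom
  rule 2: no change — tanvitom
  rule 3 (nasal place assimilation): tanvitom → tamvitom
  rule 4 (vowel merger): tamvitom → temvitom
  ⇒ Nemole temvitom
*tanwitom is the unique common source.

*tanwitom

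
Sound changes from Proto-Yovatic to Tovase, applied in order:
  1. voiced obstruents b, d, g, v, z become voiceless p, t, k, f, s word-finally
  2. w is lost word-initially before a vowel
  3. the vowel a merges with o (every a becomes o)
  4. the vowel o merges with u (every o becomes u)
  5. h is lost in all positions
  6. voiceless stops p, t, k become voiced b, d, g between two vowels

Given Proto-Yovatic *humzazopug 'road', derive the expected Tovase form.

umzuzubuk

Tovase: start from *humzazopug.
  rule 1 (final devoicing): humzazopug → humzazopuk
  rule 2: no change — humzazopuk
  rule 3 (vowel merger): humzazopuk → humzozopuk
  rule 4 (vowel merger): humzozopuk → humzuzupuk
  rule 5 (h-loss): humzuzupuk → umzuzupuk
  rule 6 (intervocalic voicing): umzuzupuk → umzuzubuk
  ⇒ Tovase umzuzubuk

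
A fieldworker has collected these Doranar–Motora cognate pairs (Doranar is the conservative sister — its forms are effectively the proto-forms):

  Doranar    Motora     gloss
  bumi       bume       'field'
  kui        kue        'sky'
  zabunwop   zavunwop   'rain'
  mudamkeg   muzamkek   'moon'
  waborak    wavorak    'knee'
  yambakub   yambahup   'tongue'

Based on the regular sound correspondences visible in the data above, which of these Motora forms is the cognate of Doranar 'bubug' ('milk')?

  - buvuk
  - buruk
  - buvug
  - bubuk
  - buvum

zabunwop ~ zavunwop — Doranar b corresponds to Motora v between vowels (before a back vowel).
mudamkeg ~ muzamkek — Doranar g corresponds to Motora k word-finally.
Applying these to Doranar 'bubug':
  bubug → buvug   (b→v between vowels (before a back vowel))
  buvug → buvuk   (g→k word-finally)
So the Motora cognate is 'buvuk'.

buvuk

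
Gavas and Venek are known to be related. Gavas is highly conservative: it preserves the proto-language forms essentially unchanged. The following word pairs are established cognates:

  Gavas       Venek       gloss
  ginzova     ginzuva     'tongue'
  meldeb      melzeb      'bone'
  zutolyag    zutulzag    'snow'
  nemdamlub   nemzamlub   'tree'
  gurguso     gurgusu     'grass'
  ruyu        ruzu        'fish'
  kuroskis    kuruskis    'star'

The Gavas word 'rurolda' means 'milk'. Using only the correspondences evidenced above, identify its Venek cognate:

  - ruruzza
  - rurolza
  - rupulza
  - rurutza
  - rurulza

zutolyag ~ zutulzag, kuroskis ~ kuruskis — Gavas o corresponds to Venek u after a consonant, before a consonant other than r, m, n, p, b, f, v.
nemdamlub ~ nemzamlub — Gavas d corresponds to Venek z after a consonant, before a back vowel.
Applying these to Gavas 'rurolda':
  rurolda → rurulda   (o→u after a consonant, before a consonant other than r, m, n, p, b, f, v)
  rurulda → rurulza   (d→z after a consonant, before a back vowel)
So the Venek cognate is 'rurulza'.

rurulza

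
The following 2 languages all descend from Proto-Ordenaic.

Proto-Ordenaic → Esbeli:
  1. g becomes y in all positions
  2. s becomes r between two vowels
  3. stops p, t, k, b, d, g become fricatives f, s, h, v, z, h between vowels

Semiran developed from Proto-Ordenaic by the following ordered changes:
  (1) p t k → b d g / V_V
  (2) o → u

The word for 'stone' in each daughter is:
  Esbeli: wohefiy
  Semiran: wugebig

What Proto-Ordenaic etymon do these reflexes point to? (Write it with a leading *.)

*wokepig

Position 5: Esbeli has f, Semiran has b. Taking the neighbouring segments as reconstructed: Esbeli f could go back to *p or *f; Semiran b could go back to *p or *b — the one source consistent with every daughter is *p.
Position 3: Esbeli has h, Semiran has g. Taking the neighbouring segments as reconstructed: Esbeli h could go back to *k or *h; Semiran g could go back to *k or *g — the one source consistent with every daughter is *k.
Position 2: Esbeli has o, Semiran has u. Esbeli preserves o here (none of its changes turn any other segment into o), so the proto-segment is *o.
This points to *wokepig. Verify forward in each daughter:
Esbeli: *wokepig
  wokepig → wokepiy   [unconditioned shift]
  wokepiy (rule 2 does not apply)
  wokepiy → wohefiy   [intervocalic lenition]
  giving Esbeli wohefiy.
Semiran: *wokepig > wogebig > wugebig  (by intervocalic voicing, vowel merger)
Only *wokepig yields all of Esbeli wohefiy, Semiran wugebig.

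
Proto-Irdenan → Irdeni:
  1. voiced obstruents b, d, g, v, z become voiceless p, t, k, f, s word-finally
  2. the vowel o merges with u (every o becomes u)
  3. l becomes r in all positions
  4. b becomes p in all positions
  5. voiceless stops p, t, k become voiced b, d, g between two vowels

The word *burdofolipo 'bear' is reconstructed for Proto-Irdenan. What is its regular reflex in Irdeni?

purdufuribu

Irdeni: *burdofolipo > burdufulipu > burdufuripu > purdufuripu > purdufuribu  (by vowel merger, unconditioned shift, unconditioned shift, intervocalic voicing)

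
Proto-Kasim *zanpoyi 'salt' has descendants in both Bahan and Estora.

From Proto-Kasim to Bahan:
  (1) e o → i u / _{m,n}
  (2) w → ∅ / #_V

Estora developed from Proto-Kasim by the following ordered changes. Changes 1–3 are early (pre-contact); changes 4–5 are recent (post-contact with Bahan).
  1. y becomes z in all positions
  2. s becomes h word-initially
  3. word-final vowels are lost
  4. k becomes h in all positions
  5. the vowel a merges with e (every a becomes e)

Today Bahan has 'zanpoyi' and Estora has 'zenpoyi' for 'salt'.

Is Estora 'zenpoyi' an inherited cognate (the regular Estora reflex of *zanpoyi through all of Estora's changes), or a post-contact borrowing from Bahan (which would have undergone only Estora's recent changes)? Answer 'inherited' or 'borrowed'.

If inherited, *zanpoyi would pass through all of Estora's changes:
Estora: start from *zanpoyi.
  rule 1 (unconditioned shift): zanpoyi → zanpozi
  rule 2: no change — zanpozi
  rule 3 (apocope): zanpozi → zanpoz
  rule 4: no change — zanpoz
  rule 5 (vowel merger): zanpoz → zenpoz
  ⇒ Estora zenpoz
If borrowed from Bahan 'zanpoyi' after the early changes, it would undergo only the recent ones:
  rule 4 (unconditioned shift): no change (zanpoyi)
  rule 5 (vowel merger): zanpoyi → zenpoyi
  ⇒ as a loan: zenpoyi
Estora 'zenpoyi' matches the loan outcome 'zenpoyi', not the inherited 'zenpoz' — it skipped the early Estora changes, so it was borrowed from Bahan.

borrowed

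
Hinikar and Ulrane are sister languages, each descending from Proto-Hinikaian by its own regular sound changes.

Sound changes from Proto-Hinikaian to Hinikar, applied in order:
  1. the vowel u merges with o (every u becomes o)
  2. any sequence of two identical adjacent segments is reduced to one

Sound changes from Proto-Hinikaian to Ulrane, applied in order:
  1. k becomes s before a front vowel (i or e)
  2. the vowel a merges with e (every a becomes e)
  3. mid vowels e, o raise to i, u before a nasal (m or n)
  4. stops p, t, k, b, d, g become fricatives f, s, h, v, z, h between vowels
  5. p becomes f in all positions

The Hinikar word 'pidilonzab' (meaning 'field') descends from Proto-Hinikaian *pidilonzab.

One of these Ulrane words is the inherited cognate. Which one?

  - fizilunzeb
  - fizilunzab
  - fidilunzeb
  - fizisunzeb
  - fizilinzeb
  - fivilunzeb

Ulrane: *pidilonzab > pidilonzeb > pidilunzeb > pizilunzeb > fizilunzeb  (by vowel merger, pre-nasal raising, intervocalic lenition, unconditioned shift)

fizilunzeb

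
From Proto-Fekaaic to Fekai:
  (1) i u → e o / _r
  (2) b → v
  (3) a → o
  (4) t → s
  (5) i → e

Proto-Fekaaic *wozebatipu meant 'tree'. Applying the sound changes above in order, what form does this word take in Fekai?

Fekai: *wozebatipu > wozevatipu > wozevotipu > wozevosipu > wozevosepu  (by unconditioned shift, vowel merger, unconditioned shift, vowel merger)

wozevosepu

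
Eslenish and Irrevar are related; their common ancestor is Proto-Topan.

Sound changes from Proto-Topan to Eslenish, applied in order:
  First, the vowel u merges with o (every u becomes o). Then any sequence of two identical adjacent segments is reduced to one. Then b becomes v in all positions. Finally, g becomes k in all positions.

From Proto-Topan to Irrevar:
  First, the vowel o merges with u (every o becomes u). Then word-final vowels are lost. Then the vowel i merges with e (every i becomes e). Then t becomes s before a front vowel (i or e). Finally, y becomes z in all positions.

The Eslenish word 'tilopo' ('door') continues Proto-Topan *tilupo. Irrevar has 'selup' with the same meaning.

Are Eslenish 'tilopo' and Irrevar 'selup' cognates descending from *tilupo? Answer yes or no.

yes

Derive the expected Irrevar reflex of *tilupo:
Irrevar: *tilupo
  tilupo → tilupu   [vowel merger]
  tilupu → tilup   [apocope]
  tilup → telup   [vowel merger]
  telup → selup   [palatalisation]
  selup (rule 5 does not apply)
  giving Irrevar selup.
Irrevar 'selup' matches the regular reflex exactly, so the pair is cognate.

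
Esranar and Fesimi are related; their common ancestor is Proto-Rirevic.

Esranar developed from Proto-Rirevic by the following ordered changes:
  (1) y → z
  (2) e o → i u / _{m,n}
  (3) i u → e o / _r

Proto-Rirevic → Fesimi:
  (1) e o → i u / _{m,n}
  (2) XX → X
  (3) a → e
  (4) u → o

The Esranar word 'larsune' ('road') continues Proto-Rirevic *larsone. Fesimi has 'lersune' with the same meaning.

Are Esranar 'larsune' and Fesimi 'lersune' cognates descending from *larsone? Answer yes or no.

no

Derive the expected Fesimi reflex of *larsone:
Fesimi: start from *larsone.
  rule 1 (pre-nasal raising): larsone → larsune
  rule 2: no change — larsune
  rule 3 (vowel merger): larsune → lersune
  rule 4 (vowel merger): lersune → lersone
  ⇒ Fesimi lersone
The regular Fesimi reflex would be 'lersone', but the attested form is 'lersune'. The correspondence is irregular, so they are not cognates (the Fesimi form has a different source).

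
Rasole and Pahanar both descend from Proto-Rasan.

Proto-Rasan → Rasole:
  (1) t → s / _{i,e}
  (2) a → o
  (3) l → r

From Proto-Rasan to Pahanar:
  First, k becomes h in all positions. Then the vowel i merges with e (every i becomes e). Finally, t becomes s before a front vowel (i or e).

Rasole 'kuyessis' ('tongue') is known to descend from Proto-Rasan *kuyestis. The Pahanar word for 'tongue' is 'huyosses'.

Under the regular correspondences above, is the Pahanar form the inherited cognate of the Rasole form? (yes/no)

no

Derive the expected Pahanar reflex of *kuyestis:
Pahanar: start from *kuyestis.
  rule 1 (unconditioned shift): kuyestis → huyestis
  rule 2 (vowel merger): huyestis → huyestes
  rule 3 (palatalisation): huyestes → huyesses
  ⇒ Pahanar huyesses
The regular Pahanar reflex would be 'huyesses', but the attested form is 'huyosses'. The correspondence is irregular, so they are not cognates (the Pahanar form has a different source).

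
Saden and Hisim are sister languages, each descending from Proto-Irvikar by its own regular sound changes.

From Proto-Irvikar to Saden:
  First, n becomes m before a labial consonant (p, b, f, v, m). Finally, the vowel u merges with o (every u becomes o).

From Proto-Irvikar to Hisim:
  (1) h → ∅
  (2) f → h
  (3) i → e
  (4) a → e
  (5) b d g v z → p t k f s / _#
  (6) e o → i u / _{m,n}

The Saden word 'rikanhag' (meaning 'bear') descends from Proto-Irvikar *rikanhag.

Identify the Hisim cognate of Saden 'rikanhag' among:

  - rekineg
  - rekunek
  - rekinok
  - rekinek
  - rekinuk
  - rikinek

Hisim: *rikanhag > rikanag > rekanag > rekeneg > rekenek > rekinek  (by h-loss, vowel merger, vowel merger, final devoicing, pre-nasal raising)
The other candidates each miss or misapply at least one Hisim change.

rekinek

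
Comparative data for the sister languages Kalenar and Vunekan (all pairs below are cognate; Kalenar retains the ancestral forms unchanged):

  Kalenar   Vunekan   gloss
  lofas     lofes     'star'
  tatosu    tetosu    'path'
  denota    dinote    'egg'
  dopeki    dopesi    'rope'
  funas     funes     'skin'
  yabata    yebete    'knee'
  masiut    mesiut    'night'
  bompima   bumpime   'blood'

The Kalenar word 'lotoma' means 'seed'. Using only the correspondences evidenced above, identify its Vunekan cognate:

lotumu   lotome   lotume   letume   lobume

bompima ~ bumpime — Kalenar o corresponds to Vunekan u after a consonant, before a nasal.
denota ~ dinote, yabata ~ yebete — Kalenar a corresponds to Vunekan e word-finally.
Applying these to Kalenar 'lotoma':
  lotoma → lotuma   (o→u after a consonant, before a nasal)
  lotuma → lotume   (a→e word-finally)
So the Vunekan cognate is 'lotume'.

lotume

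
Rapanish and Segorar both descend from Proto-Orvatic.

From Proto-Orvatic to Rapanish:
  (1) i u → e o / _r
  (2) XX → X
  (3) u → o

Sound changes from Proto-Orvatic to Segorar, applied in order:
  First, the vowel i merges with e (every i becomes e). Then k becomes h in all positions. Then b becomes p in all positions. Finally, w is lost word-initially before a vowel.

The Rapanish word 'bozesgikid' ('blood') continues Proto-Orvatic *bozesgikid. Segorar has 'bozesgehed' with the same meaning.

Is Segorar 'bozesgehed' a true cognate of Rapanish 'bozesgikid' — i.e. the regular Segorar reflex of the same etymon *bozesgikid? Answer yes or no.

no

Derive the expected Segorar reflex of *bozesgikid:
Segorar: *bozesgikid > bozesgeked > bozesgehed > pozesgehed  (by vowel merger, unconditioned shift, unconditioned shift)
The regular Segorar reflex would be 'pozesgehed', but the attested form is 'bozesgehed'. The correspondence is irregular, so they are not cognates (the Segorar form has a different source).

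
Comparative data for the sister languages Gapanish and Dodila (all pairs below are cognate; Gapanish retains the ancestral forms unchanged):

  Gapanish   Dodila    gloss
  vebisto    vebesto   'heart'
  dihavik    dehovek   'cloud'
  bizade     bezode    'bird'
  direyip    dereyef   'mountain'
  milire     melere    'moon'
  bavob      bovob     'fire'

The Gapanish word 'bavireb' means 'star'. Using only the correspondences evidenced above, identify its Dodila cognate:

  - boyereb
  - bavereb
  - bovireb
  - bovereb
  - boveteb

bovereb

dihavik ~ dehovek, bavob ~ bovob — Gapanish a corresponds to Dodila o after a consonant, before a labial obstruent.
direyip ~ dereyef, milire ~ melere — Gapanish i corresponds to Dodila e after a consonant, before r.
Applying these to Gapanish 'bavireb':
  bavireb → bovireb   (a→o after a consonant, before a labial obstruent)
  bovireb → bovereb   (i→e after a consonant, before r)
So the Dodila cognate is 'bovereb'.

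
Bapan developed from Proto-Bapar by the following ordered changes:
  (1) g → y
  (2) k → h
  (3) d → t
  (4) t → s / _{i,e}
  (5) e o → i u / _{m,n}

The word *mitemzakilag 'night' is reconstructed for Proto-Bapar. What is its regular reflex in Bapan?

Bapan: *mitemzakilag > mitemzakilay > mitemzahilay > misemzahilay > misimzahilay  (by unconditioned shift, unconditioned shift, palatalisation, pre-nasal raising)

misimzahilay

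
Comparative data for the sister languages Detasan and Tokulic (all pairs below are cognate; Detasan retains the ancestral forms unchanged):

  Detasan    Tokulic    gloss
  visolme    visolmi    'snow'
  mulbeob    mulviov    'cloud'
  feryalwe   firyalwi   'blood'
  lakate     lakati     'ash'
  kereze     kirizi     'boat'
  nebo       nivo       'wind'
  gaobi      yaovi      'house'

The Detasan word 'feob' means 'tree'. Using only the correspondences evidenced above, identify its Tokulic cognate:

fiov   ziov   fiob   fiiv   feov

fiov

mulbeob ~ mulviov — Detasan e corresponds to Tokulic i after a consonant, before a back vowel.
mulbeob ~ mulviov — Detasan b corresponds to Tokulic v word-finally.
Applying these to Detasan 'feob':
  feob → fiob   (e→i after a consonant, before a back vowel)
  fiob → fiov   (b→v word-finally)
So the Tokulic cognate is 'fiov'.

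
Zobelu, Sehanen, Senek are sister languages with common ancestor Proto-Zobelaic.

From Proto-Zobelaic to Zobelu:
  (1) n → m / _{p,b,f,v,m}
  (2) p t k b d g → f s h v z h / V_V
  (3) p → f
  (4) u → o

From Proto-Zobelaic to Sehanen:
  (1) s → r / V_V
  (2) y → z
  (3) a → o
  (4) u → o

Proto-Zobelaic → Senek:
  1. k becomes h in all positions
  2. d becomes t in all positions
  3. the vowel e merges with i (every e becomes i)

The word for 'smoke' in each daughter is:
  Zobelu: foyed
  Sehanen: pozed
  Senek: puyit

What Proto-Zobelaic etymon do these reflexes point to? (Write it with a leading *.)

Position 5: Zobelu has d, Sehanen has d, Senek has t. Zobelu preserves d here (none of its changes turn any other segment into d), so the proto-segment is *d.
Position 1: Zobelu has f, Sehanen has p, Senek has p. Sehanen preserves p here (none of its changes turn any other segment into p), so the proto-segment is *p.
Verify the candidate proto-form against each daughter:
Zobelu: *puyed
  puyed (rule 1 does not apply)
  puyed (rule 2 does not apply)
  puyed → fuyed   [unconditioned shift]
  fuyed → foyed   [vowel merger]
  giving Zobelu foyed.
Sehanen: *puyed > puzed > pozed  (by unconditioned shift, vowel merger)
Senek: *puyed
  puyed (rule 1 does not apply)
  puyed → puyet   [unconditioned shift]
  puyet → puyit   [vowel merger]
  giving Senek puyit.
Only *puyed yields all of Zobelu foyed, Sehanen pozed, Senek puyit.

*puyed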